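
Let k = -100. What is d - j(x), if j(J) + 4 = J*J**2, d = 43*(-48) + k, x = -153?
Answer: 3579417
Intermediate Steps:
d = -2164 (d = 43*(-48) - 100 = -2064 - 100 = -2164)
j(J) = -4 + J**3 (j(J) = -4 + J*J**2 = -4 + J**3)
d - j(x) = -2164 - (-4 + (-153)**3) = -2164 - (-4 - 3581577) = -2164 - 1*(-3581581) = -2164 + 3581581 = 3579417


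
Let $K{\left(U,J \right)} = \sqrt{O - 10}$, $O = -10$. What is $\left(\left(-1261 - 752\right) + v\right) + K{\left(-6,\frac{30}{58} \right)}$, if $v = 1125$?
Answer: $-888 + 2 i \sqrt{5} \approx -888.0 + 4.4721 i$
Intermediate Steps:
$K{\left(U,J \right)} = 2 i \sqrt{5}$ ($K{\left(U,J \right)} = \sqrt{-10 - 10} = \sqrt{-20} = 2 i \sqrt{5}$)
$\left(\left(-1261 - 752\right) + v\right) + K{\left(-6,\frac{30}{58} \right)} = \left(\left(-1261 - 752\right) + 1125\right) + 2 i \sqrt{5} = \left(-2013 + 1125\right) + 2 i \sqrt{5} = -888 + 2 i \sqrt{5}$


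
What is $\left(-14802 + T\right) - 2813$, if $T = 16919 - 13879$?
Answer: $-14575$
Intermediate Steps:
$T = 3040$ ($T = 16919 - 13879 = 3040$)
$\left(-14802 + T\right) - 2813 = \left(-14802 + 3040\right) - 2813 = -11762 - 2813 = -14575$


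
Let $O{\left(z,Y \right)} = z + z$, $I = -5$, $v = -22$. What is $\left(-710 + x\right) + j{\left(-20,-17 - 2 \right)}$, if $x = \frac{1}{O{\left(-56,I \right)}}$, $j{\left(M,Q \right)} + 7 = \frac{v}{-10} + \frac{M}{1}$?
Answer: $- \frac{411493}{560} \approx -734.81$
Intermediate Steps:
$O{\left(z,Y \right)} = 2 z$
$j{\left(M,Q \right)} = - \frac{24}{5} + M$ ($j{\left(M,Q \right)} = -7 + \left(- \frac{22}{-10} + \frac{M}{1}\right) = -7 + \left(\left(-22\right) \left(- \frac{1}{10}\right) + M 1\right) = -7 + \left(\frac{11}{5} + M\right) = - \frac{24}{5} + M$)
$x = - \frac{1}{112}$ ($x = \frac{1}{2 \left(-56\right)} = \frac{1}{-112} = - \frac{1}{112} \approx -0.0089286$)
$\left(-710 + x\right) + j{\left(-20,-17 - 2 \right)} = \left(-710 - \frac{1}{112}\right) - \frac{124}{5} = - \frac{79521}{112} - \frac{124}{5} = - \frac{411493}{560}$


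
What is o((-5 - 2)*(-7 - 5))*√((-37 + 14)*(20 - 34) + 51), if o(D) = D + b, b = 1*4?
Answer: 88*√373 ≈ 1699.6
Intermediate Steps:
b = 4
o(D) = 4 + D (o(D) = D + 4 = 4 + D)
o((-5 - 2)*(-7 - 5))*√((-37 + 14)*(20 - 34) + 51) = (4 + (-5 - 2)*(-7 - 5))*√((-37 + 14)*(20 - 34) + 51) = (4 - 7*(-12))*√(-23*(-14) + 51) = (4 + 84)*√(322 + 51) = 88*√373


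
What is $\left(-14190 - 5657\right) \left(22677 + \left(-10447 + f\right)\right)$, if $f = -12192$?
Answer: $-754186$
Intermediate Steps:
$\left(-14190 - 5657\right) \left(22677 + \left(-10447 + f\right)\right) = \left(-14190 - 5657\right) \left(22677 - 22639\right) = - 19847 \left(22677 - 22639\right) = \left(-19847\right) 38 = -754186$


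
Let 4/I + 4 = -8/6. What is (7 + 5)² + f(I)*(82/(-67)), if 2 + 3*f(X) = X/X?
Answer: 29026/201 ≈ 144.41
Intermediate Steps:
I = -¾ (I = 4/(-4 - 8/6) = 4/(-4 - 8*⅙) = 4/(-4 - 4/3) = 4/(-16/3) = 4*(-3/16) = -¾ ≈ -0.75000)
f(X) = -⅓ (f(X) = -⅔ + (X/X)/3 = -⅔ + (⅓)*1 = -⅔ + ⅓ = -⅓)
(7 + 5)² + f(I)*(82/(-67)) = (7 + 5)² - 82/(3*(-67)) = 12² - 82*(-1)/(3*67) = 144 - ⅓*(-82/67) = 144 + 82/201 = 29026/201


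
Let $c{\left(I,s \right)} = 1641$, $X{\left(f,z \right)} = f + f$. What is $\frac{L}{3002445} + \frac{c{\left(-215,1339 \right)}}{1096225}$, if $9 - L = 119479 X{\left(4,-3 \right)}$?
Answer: $- \frac{208574011186}{658271054025} \approx -0.31685$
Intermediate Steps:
$X{\left(f,z \right)} = 2 f$
$L = -955823$ ($L = 9 - 119479 \cdot 2 \cdot 4 = 9 - 119479 \cdot 8 = 9 - 955832 = -955823$)
$\frac{L}{3002445} + \frac{c{\left(-215,1339 \right)}}{1096225} = - \frac{955823}{3002445} + \frac{1641}{1096225} = - \frac{208574011186}{658271054025}$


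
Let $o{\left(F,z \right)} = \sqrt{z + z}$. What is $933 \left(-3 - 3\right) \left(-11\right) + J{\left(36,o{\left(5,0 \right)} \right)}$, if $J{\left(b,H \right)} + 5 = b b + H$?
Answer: $62869$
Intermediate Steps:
$o{\left(F,z \right)} = \sqrt{2} \sqrt{z}$ ($o{\left(F,z \right)} = \sqrt{2 z} = \sqrt{2} \sqrt{z}$)
$J{\left(b,H \right)} = -5 + H + b^{2}$ ($J{\left(b,H \right)} = -5 + \left(b b + H\right) = -5 + \left(b^{2} + H\right) = -5 + \left(H + b^{2}\right) = -5 + H + b^{2}$)
$933 \left(-3 - 3\right) \left(-11\right) + J{\left(36,o{\left(5,0 \right)} \right)} = 933 \left(-3 - 3\right) \left(-11\right) + \left(-5 + \sqrt{2} \sqrt{0} + 36^{2}\right) = 933 \left(\left(-6\right) \left(-11\right)\right) + \left(-5 + \sqrt{2} \cdot 0 + 1296\right) = 933 \cdot 66 + \left(-5 + 0 + 1296\right) = 61578 + 1291 = 62869$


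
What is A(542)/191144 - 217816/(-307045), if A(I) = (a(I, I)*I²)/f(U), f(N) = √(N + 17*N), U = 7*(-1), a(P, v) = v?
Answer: 217816/307045 - 19902511*I*√14/1003506 ≈ 0.70939 - 74.208*I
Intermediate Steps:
U = -7
f(N) = 3*√2*√N (f(N) = √(18*N) = 3*√2*√N)
A(I) = -I*√14*I³/42 (A(I) = (I*I²)/((3*√2*√(-7))) = I³/((3*√2*(I*√7))) = I³/((3*I*√14)) = I³*(-I*√14/42) = -I*√14*I³/42)
A(542)/191144 - 217816/(-307045) = -1/42*I*√14*542³/191144 - 217816/(-307045) = -1/42*I*√14*159220088*(1/191144) - 217816*(-1/307045) = -79610044*I*√14/21*(1/191144) + 217816/307045 = -19902511*I*√14/1003506 + 217816/307045 = 217816/307045 - 19902511*I*√14/1003506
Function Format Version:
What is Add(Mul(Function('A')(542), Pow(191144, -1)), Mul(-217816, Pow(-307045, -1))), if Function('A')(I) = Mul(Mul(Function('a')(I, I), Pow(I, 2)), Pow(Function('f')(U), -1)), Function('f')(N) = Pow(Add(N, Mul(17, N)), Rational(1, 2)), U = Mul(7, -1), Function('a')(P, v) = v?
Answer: Add(Rational(217816, 307045), Mul(Rational(-19902511, 1003506), I, Pow(14, Rational(1, 2)))) ≈ Add(0.70939, Mul(-74.208, I))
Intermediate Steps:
U = -7
Function('f')(N) = Mul(3, Pow(2, Rational(1, 2)), Pow(N, Rational(1, 2))) (Function('f')(N) = Pow(Mul(18, N), Rational(1, 2)) = Mul(3, Pow(2, Rational(1, 2)), Pow(N, Rational(1, 2))))
Function('A')(I) = Mul(Rational(-1, 42), I, Pow(14, Rational(1, 2)), Pow(I, 3)) (Function('A')(I) = Mul(Mul(I, Pow(I, 2)), Pow(Mul(3, Pow(2, Rational(1, 2)), Pow(-7, Rational(1, 2))), -1)) = Mul(Pow(I, 3), Pow(Mul(3, Pow(2, Rational(1, 2)), Mul(I, Pow(7, Rational(1, 2)))), -1)) = Mul(Pow(I, 3), Pow(Mul(3, I, Pow(14, Rational(1, 2))), -1)) = Mul(Pow(I, 3), Mul(Rational(-1, 42), I, Pow(14, Rational(1, 2)))) = Mul(Rational(-1, 42), I, Pow(14, Rational(1, 2)), Pow(I, 3)))
Add(Mul(Function('A')(542), Pow(191144, -1)), Mul(-217816, Pow(-307045, -1))) = Add(Mul(Mul(Rational(-1, 42), I, Pow(14, Rational(1, 2)), Pow(542, 3)), Pow(191144, -1)), Mul(-217816, Pow(-307045, -1))) = Add(Mul(Mul(Rational(-1, 42), I, Pow(14, Rational(1, 2)), 159220088), Rational(1, 191144)), Mul(-217816, Rational(-1, 307045))) = Add(Mul(Mul(Rational(-79610044, 21), I, Pow(14, Rational(1, 2))), Rational(1, 191144)), Rational(217816, 307045)) = Add(Mul(Rational(-19902511, 1003506), I, Pow(14, Rational(1, 2))), Rational(217816, 307045)) = Add(Rational(217816, 307045), Mul(Rational(-19902511, 1003506), I, Pow(14, Rational(1, 2))))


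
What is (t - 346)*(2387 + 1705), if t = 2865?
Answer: 10307748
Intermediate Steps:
(t - 346)*(2387 + 1705) = (2865 - 346)*(2387 + 1705) = 2519*4092 = 10307748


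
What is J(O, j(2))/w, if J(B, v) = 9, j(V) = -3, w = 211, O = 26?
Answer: 9/211 ≈ 0.042654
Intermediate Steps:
J(O, j(2))/w = 9/211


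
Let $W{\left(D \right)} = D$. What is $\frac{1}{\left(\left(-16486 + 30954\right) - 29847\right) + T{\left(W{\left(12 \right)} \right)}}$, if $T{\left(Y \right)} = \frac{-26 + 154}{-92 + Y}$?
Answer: $- \frac{5}{76903} \approx -6.5017 \cdot 10^{-5}$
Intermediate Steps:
$T{\left(Y \right)} = \frac{128}{-92 + Y}$
$\frac{1}{\left(\left(-16486 + 30954\right) - 29847\right) + T{\left(W{\left(12 \right)} \right)}} = \frac{1}{\left(\left(-16486 + 30954\right) - 29847\right) + \frac{128}{-92 + 12}} = \frac{1}{\left(14468 - 29847\right) + \frac{128}{-80}} = \frac{1}{-15379 + 128 \left(- \frac{1}{80}\right)} = \frac{1}{-15379 - \frac{8}{5}} = \frac{1}{- \frac{76903}{5}} = - \frac{5}{76903}$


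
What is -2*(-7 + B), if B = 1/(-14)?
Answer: 99/7 ≈ 14.143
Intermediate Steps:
B = -1/14 ≈ -0.071429
-2*(-7 + B) = -2*(-7 - 1/14) = -2*(-99/14) = 99/7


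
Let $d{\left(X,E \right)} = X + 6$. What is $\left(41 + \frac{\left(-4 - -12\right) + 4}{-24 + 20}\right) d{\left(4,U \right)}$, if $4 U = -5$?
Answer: $380$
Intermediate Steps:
$U = - \frac{5}{4}$ ($U = \frac{1}{4} \left(-5\right) = - \frac{5}{4} \approx -1.25$)
$d{\left(X,E \right)} = 6 + X$
$\left(41 + \frac{\left(-4 - -12\right) + 4}{-24 + 20}\right) d{\left(4,U \right)} = \left(41 + \frac{\left(-4 - -12\right) + 4}{-24 + 20}\right) \left(6 + 4\right) = \left(41 + \frac{\left(-4 + 12\right) + 4}{-4}\right) 10 = \left(41 + \left(8 + 4\right) \left(- \frac{1}{4}\right)\right) 10 = \left(41 + 12 \left(- \frac{1}{4}\right)\right) 10 = \left(41 - 3\right) 10 = 38 \cdot 10 = 380$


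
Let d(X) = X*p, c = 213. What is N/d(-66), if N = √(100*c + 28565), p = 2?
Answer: -√49865/132 ≈ -1.6917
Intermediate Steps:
d(X) = 2*X (d(X) = X*2 = 2*X)
N = √49865 (N = √(100*213 + 28565) = √(21300 + 28565) = √49865 ≈ 223.30)
N/d(-66) = √49865/((2*(-66))) = √49865/(-132) = √49865*(-1/132) = -√49865/132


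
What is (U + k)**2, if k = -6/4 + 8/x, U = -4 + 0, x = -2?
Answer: 361/4 ≈ 90.250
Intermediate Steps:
U = -4
k = -11/2 (k = -6/4 + 8/(-2) = -6*1/4 + 8*(-1/2) = -3/2 - 4 = -11/2 ≈ -5.5000)
(U + k)**2 = (-4 - 11/2)**2 = (-19/2)**2 = 361/4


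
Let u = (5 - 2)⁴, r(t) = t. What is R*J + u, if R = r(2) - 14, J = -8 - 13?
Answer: 333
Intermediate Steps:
J = -21
R = -12 (R = 2 - 14 = -12)
u = 81 (u = 3⁴ = 81)
R*J + u = -12*(-21) + 81 = 252 + 81 = 333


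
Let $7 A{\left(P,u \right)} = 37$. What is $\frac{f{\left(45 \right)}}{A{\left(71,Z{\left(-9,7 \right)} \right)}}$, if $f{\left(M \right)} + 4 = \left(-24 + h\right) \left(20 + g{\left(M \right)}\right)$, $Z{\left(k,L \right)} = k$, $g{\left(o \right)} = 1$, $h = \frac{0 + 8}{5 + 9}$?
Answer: $- \frac{3472}{37} \approx -93.838$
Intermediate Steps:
$h = \frac{4}{7}$ ($h = \frac{8}{14} = 8 \cdot \frac{1}{14} = \frac{4}{7} \approx 0.57143$)
$f{\left(M \right)} = -496$ ($f{\left(M \right)} = -4 + \left(-24 + \frac{4}{7}\right) \left(20 + 1\right) = -4 - 492 = -496$)
$A{\left(P,u \right)} = \frac{37}{7}$ ($A{\left(P,u \right)} = \frac{1}{7} \cdot 37 = \frac{37}{7}$)
$\frac{f{\left(45 \right)}}{A{\left(71,Z{\left(-9,7 \right)} \right)}} = - \frac{496}{\frac{37}{7}} = \left(-496\right) \frac{7}{37} = - \frac{3472}{37}$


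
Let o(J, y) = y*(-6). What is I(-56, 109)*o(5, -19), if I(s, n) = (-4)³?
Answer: -7296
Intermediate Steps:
o(J, y) = -6*y
I(s, n) = -64
I(-56, 109)*o(5, -19) = -(-384)*(-19) = -64*114 = -7296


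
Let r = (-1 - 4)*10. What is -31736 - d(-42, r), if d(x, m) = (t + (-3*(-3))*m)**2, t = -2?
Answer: -236040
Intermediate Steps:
r = -50 (r = -5*10 = -50)
d(x, m) = (-2 + 9*m)**2 (d(x, m) = (-2 + (-3*(-3))*m)**2 = (-2 + 9*m)**2)
-31736 - d(-42, r) = -31736 - (-2 + 9*(-50))**2 = -31736 - (-2 - 450)**2 = -31736 - 1*(-452)**2 = -31736 - 1*204304 = -31736 - 204304 = -236040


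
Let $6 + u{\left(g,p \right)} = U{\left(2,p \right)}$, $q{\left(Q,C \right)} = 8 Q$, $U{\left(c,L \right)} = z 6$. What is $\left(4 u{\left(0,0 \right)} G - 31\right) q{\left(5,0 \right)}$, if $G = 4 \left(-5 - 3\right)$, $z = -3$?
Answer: $121640$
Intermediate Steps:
$U{\left(c,L \right)} = -18$ ($U{\left(c,L \right)} = \left(-3\right) 6 = -18$)
$u{\left(g,p \right)} = -24$ ($u{\left(g,p \right)} = -6 - 18 = -24$)
$G = -32$ ($G = 4 \left(-8\right) = -32$)
$\left(4 u{\left(0,0 \right)} G - 31\right) q{\left(5,0 \right)} = \left(4 \left(-24\right) \left(-32\right) - 31\right) 8 \cdot 5 = \left(\left(-96\right) \left(-32\right) - 31\right) 40 = \left(3072 - 31\right) 40 = 3041 \cdot 40 = 121640$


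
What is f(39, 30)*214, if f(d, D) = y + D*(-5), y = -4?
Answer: -32956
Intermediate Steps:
f(d, D) = -4 - 5*D (f(d, D) = -4 + D*(-5) = -4 - 5*D)
f(39, 30)*214 = (-4 - 5*30)*214 = (-4 - 150)*214 = -154*214 = -32956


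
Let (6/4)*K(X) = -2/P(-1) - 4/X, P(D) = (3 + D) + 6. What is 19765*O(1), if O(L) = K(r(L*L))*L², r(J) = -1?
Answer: 98825/2 ≈ 49413.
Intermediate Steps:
P(D) = 9 + D
K(X) = -⅙ - 8/(3*X) (K(X) = 2*(-2/(9 - 1) - 4/X)/3 = 2*(-2/8 - 4/X)/3 = 2*(-2*⅛ - 4/X)/3 = 2*(-¼ - 4/X)/3 = -⅙ - 8/(3*X))
O(L) = 5*L²/2 (O(L) = ((⅙)*(-16 - 1*(-1))/(-1))*L² = ((⅙)*(-1)*(-16 + 1))*L² = ((⅙)*(-1)*(-15))*L² = 5*L²/2)
19765*O(1) = 19765*((5/2)*1²) = 19765*((5/2)*1) = 19765*(5/2) = 98825/2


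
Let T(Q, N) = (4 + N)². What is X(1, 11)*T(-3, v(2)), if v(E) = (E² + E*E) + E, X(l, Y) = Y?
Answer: 2156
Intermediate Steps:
v(E) = E + 2*E² (v(E) = (E² + E²) + E = 2*E² + E = E + 2*E²)
X(1, 11)*T(-3, v(2)) = 11*(4 + 2*(1 + 2*2))² = 11*(4 + 2*(1 + 4))² = 11*(4 + 2*5)² = 11*(4 + 10)² = 11*14² = 11*196 = 2156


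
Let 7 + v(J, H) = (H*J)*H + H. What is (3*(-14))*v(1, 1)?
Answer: 210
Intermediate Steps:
v(J, H) = -7 + H + J*H**2 (v(J, H) = -7 + ((H*J)*H + H) = -7 + (J*H**2 + H) = -7 + (H + J*H**2) = -7 + H + J*H**2)
(3*(-14))*v(1, 1) = (3*(-14))*(-7 + 1 + 1*1**2) = -42*(-7 + 1 + 1*1) = -42*(-7 + 1 + 1) = -42*(-5) = 210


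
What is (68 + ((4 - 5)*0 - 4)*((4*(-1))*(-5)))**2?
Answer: 144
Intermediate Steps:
(68 + ((4 - 5)*0 - 4)*((4*(-1))*(-5)))**2 = (68 + (-1*0 - 4)*(-4*(-5)))**2 = (68 + (0 - 4)*20)**2 = (68 - 4*20)**2 = (68 - 80)**2 = (-12)**2 = 144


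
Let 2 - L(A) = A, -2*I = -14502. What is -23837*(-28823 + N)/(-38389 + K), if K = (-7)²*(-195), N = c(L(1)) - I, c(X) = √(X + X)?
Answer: -429947969/23972 + 23837*√2/47944 ≈ -17935.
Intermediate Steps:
I = 7251 (I = -½*(-14502) = 7251)
L(A) = 2 - A
c(X) = √2*√X (c(X) = √(2*X) = √2*√X)
N = -7251 + √2 (N = √2*√(2 - 1*1) - 1*7251 = √2*√(2 - 1) - 7251 = √2*√1 - 7251 = √2*1 - 7251 = √2 - 7251 = -7251 + √2 ≈ -7249.6)
K = -9555 (K = 49*(-195) = -9555)
-23837*(-28823 + N)/(-38389 + K) = -23837*(-28823 + (-7251 + √2))/(-38389 - 9555) = -(429947969/23972 - 23837*√2/47944) = -23837*(18037/23972 - √2/47944) = -429947969/23972 + 23837*√2/47944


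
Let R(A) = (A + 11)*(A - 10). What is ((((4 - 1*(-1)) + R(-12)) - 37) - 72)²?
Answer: 6724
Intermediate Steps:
R(A) = (-10 + A)*(11 + A) (R(A) = (11 + A)*(-10 + A) = (-10 + A)*(11 + A))
((((4 - 1*(-1)) + R(-12)) - 37) - 72)² = ((((4 - 1*(-1)) + (-110 - 12 + (-12)²)) - 37) - 72)² = ((((4 + 1) + (-110 - 12 + 144)) - 37) - 72)² = (((5 + 22) - 37) - 72)² = ((27 - 37) - 72)² = (-10 - 72)² = (-82)² = 6724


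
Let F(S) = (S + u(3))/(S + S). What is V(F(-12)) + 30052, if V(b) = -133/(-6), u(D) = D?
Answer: 180445/6 ≈ 30074.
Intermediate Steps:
F(S) = (3 + S)/(2*S) (F(S) = (S + 3)/(S + S) = (3 + S)/((2*S)) = (3 + S)*(1/(2*S)) = (3 + S)/(2*S))
V(b) = 133/6 (V(b) = -133*(-⅙) = 133/6)
V(F(-12)) + 30052 = 133/6 + 30052 = 180445/6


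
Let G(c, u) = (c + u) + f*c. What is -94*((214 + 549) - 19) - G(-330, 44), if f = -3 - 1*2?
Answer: -71300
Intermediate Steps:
f = -5 (f = -3 - 2 = -5)
G(c, u) = u - 4*c (G(c, u) = (c + u) - 5*c = u - 4*c)
-94*((214 + 549) - 19) - G(-330, 44) = -94*((214 + 549) - 19) - (44 - 4*(-330)) = -94*(763 - 19) - (44 + 1320) = -94*744 - 1*1364 = -69936 - 1364 = -71300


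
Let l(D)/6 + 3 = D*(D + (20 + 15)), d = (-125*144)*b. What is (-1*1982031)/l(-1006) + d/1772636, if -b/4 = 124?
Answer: 4067752913357/865775807714 ≈ 4.6984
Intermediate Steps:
b = -496 (b = -4*124 = -496)
d = 8928000 (d = -125*144*(-496) = -18000*(-496) = 8928000)
l(D) = -18 + 6*D*(35 + D) (l(D) = -18 + 6*(D*(D + (20 + 15))) = -18 + 6*(D*(D + 35)) = -18 + 6*(D*(35 + D)) = -18 + 6*D*(35 + D))
(-1*1982031)/l(-1006) + d/1772636 = (-1*1982031)/(-18 + 6*(-1006)² + 210*(-1006)) + 8928000/1772636 = -1982031/(-18 + 6*1012036 - 211260) + 8928000*(1/1772636) = -1982031/(-18 + 6072216 - 211260) + 2232000/443159 = -1982031/5860938 + 2232000/443159 = -1982031*1/5860938 + 2232000/443159 = -660677/1953646 + 2232000/443159 = 4067752913357/865775807714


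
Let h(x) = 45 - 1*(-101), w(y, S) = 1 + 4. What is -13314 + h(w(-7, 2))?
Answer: -13168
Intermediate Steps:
w(y, S) = 5
h(x) = 146 (h(x) = 45 + 101 = 146)
-13314 + h(w(-7, 2)) = -13314 + 146 = -13168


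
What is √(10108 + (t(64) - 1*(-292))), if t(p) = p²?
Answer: 4*√906 ≈ 120.40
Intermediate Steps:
√(10108 + (t(64) - 1*(-292))) = √(10108 + (64² - 1*(-292))) = √(10108 + (4096 + 292)) = √(10108 + 4388) = √14496 = 4*√906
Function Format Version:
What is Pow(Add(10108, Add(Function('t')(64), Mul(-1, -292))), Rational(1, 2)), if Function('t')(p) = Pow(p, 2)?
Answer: Mul(4, Pow(906, Rational(1, 2))) ≈ 120.40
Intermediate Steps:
Pow(Add(10108, Add(Function('t')(64), Mul(-1, -292))), Rational(1, 2)) = Pow(Add(10108, Add(Pow(64, 2), Mul(-1, -292))), Rational(1, 2)) = Pow(Add(10108, Add(4096, 292)), Rational(1, 2)) = Pow(Add(10108, 4388), Rational(1, 2)) = Pow(14496, Rational(1, 2)) = Mul(4, Pow(906, Rational(1, 2)))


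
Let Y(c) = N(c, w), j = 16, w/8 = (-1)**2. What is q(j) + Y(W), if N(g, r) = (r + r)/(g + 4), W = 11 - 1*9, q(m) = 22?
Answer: 74/3 ≈ 24.667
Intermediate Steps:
w = 8 (w = 8*(-1)**2 = 8*1 = 8)
W = 2 (W = 11 - 9 = 2)
N(g, r) = 2*r/(4 + g) (N(g, r) = (2*r)/(4 + g) = 2*r/(4 + g))
Y(c) = 16/(4 + c) (Y(c) = 2*8/(4 + c) = 16/(4 + c))
q(j) + Y(W) = 22 + 16/(4 + 2) = 22 + 16/6 = 22 + 16*(1/6) = 22 + 8/3 = 74/3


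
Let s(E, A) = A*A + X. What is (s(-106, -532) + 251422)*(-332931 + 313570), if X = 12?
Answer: -10347641338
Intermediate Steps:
s(E, A) = 12 + A² (s(E, A) = A*A + 12 = A² + 12 = 12 + A²)
(s(-106, -532) + 251422)*(-332931 + 313570) = ((12 + (-532)²) + 251422)*(-332931 + 313570) = ((12 + 283024) + 251422)*(-19361) = (283036 + 251422)*(-19361) = 534458*(-19361) = -10347641338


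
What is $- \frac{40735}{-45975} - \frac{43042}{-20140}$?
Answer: $\frac{55985177}{18518730} \approx 3.0232$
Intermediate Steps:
$- \frac{40735}{-45975} - \frac{43042}{-20140} = \left(-40735\right) \left(- \frac{1}{45975}\right) - - \frac{21521}{10070} = \frac{8147}{9195} + \frac{21521}{10070} = \frac{55985177}{18518730}$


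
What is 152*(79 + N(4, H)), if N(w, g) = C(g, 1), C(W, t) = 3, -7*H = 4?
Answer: 12464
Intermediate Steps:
H = -4/7 (H = -⅐*4 = -4/7 ≈ -0.57143)
N(w, g) = 3
152*(79 + N(4, H)) = 152*(79 + 3) = 152*82 = 12464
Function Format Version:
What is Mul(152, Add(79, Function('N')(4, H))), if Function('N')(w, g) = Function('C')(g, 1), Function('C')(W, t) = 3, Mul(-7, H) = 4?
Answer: 12464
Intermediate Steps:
H = Rational(-4, 7) (H = Mul(Rational(-1, 7), 4) = Rational(-4, 7) ≈ -0.57143)
Function('N')(w, g) = 3
Mul(152, Add(79, Function('N')(4, H))) = Mul(152, Add(79, 3)) = Mul(152, 82) = 12464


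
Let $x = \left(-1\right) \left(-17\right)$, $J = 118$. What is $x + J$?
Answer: $135$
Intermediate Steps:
$x = 17$
$x + J = 17 + 118 = 135$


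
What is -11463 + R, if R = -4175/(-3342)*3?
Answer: -12765607/1114 ≈ -11459.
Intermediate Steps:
R = 4175/1114 (R = -4175*(-1/3342)*3 = (4175/3342)*3 = 4175/1114 ≈ 3.7478)
-11463 + R = -11463 + 4175/1114 = -12765607/1114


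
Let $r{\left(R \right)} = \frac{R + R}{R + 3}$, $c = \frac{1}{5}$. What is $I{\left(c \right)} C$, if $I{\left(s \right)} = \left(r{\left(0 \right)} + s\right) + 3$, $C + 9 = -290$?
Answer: $- \frac{4784}{5} \approx -956.8$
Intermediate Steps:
$C = -299$ ($C = -9 - 290 = -299$)
$c = \frac{1}{5} \approx 0.2$
$r{\left(R \right)} = \frac{2 R}{3 + R}$
$I{\left(s \right)} = 3 + s$ ($I{\left(s \right)} = \left(2 \cdot 0 \frac{1}{3 + 0} + s\right) + 3 = \left(2 \cdot 0 \cdot \frac{1}{3} + s\right) + 3 = \left(0 + s\right) + 3 = s + 3 = 3 + s$)
$I{\left(c \right)} C = \left(3 + \frac{1}{5}\right) \left(-299\right) = \frac{16}{5} \left(-299\right) = - \frac{4784}{5}$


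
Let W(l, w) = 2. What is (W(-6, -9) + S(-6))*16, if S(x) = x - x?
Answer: 32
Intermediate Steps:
S(x) = 0
(W(-6, -9) + S(-6))*16 = (2 + 0)*16 = 2*16 = 32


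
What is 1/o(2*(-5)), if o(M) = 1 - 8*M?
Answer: 1/81 ≈ 0.012346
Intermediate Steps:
1/o(2*(-5)) = 1/(1 - 16*(-5)) = 1/(1 - 8*(-10)) = 1/(1 + 80) = 1/81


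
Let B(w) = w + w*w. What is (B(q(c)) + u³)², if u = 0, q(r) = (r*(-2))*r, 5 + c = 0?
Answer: 6002500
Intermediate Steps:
c = -5 (c = -5 + 0 = -5)
q(r) = -2*r² (q(r) = (-2*r)*r = -2*r²)
B(w) = w + w²
(B(q(c)) + u³)² = ((-2*(-5)²)*(1 - 2*(-5)²) + 0³)² = ((-2*25)*(1 - 2*25) + 0)² = (-50*(1 - 50) + 0)² = (-50*(-49) + 0)² = (2450 + 0)² = 2450² = 6002500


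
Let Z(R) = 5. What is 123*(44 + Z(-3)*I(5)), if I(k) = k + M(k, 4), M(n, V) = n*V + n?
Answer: 23862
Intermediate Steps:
M(n, V) = n + V*n (M(n, V) = V*n + n = n + V*n)
I(k) = 6*k (I(k) = k + k*(1 + 4) = k + k*5 = k + 5*k = 6*k)
123*(44 + Z(-3)*I(5)) = 123*(44 + 5*(6*5)) = 123*(44 + 5*30) = 123*(44 + 150) = 123*194 = 23862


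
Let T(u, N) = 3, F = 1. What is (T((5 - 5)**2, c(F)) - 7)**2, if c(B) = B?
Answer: 16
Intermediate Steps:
(T((5 - 5)**2, c(F)) - 7)**2 = (3 - 7)**2 = (-4)**2 = 16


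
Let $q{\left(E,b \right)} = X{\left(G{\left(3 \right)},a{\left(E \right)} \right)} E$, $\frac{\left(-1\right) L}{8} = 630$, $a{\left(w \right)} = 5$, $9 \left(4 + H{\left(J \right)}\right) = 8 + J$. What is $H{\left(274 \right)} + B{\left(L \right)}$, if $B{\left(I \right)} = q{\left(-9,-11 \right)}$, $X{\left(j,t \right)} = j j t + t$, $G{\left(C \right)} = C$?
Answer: $- \frac{1268}{3} \approx -422.67$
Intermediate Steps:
$H{\left(J \right)} = - \frac{28}{9} + \frac{J}{9}$ ($H{\left(J \right)} = -4 + \frac{8 + J}{9} = -4 + \left(\frac{8}{9} + \frac{J}{9}\right) = - \frac{28}{9} + \frac{J}{9}$)
$L = -5040$ ($L = \left(-8\right) 630 = -5040$)
$X{\left(j,t \right)} = t + t j^{2}$ ($X{\left(j,t \right)} = j^{2} t + t = t j^{2} + t = t + t j^{2}$)
$q{\left(E,b \right)} = 50 E$ ($q{\left(E,b \right)} = 5 \left(1 + 3^{2}\right) E = 5 \left(1 + 9\right) E = 5 \cdot 10 E = 50 E$)
$B{\left(I \right)} = -450$ ($B{\left(I \right)} = 50 \left(-9\right) = -450$)
$H{\left(274 \right)} + B{\left(L \right)} = \left(- \frac{28}{9} + \frac{1}{9} \cdot 274\right) - 450 = \left(- \frac{28}{9} + \frac{274}{9}\right) - 450 = \frac{82}{3} - 450 = - \frac{1268}{3}$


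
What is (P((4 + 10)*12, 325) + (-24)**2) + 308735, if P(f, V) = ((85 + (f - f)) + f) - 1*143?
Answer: 309421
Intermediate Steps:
P(f, V) = -58 + f (P(f, V) = ((85 + 0) + f) - 143 = (85 + f) - 143 = -58 + f)
(P((4 + 10)*12, 325) + (-24)**2) + 308735 = ((-58 + (4 + 10)*12) + (-24)**2) + 308735 = ((-58 + 14*12) + 576) + 308735 = ((-58 + 168) + 576) + 308735 = (110 + 576) + 308735 = 686 + 308735 = 309421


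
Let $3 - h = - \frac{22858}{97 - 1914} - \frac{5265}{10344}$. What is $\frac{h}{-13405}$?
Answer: $\frac{8118643}{11997505640} \approx 0.00067669$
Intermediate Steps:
$h = - \frac{56830501}{6265016}$ ($h = 3 - \left(- \frac{22858}{97 - 1914} - \frac{5265}{10344}\right) = 3 - \left(- \frac{22858}{97 - 1914} - \frac{1755}{3448}\right) = 3 - \left(- \frac{22858}{-1817} - \frac{1755}{3448}\right) = 3 - \left(\left(-22858\right) \left(- \frac{1}{1817}\right) - \frac{1755}{3448}\right) = 3 - \left(\frac{22858}{1817} - \frac{1755}{3448}\right) = 3 - \frac{75625549}{6265016} = - \frac{56830501}{6265016} \approx -9.0711$)
$\frac{h}{-13405} = - \frac{56830501}{6265016 \left(-13405\right)} = \left(- \frac{56830501}{6265016}\right) \left(- \frac{1}{13405}\right) = \frac{8118643}{11997505640}$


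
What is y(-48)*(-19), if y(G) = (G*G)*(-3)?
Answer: 131328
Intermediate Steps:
y(G) = -3*G**2 (y(G) = G**2*(-3) = -3*G**2)
y(-48)*(-19) = -3*(-48)**2*(-19) = -3*2304*(-19) = -6912*(-19) = 131328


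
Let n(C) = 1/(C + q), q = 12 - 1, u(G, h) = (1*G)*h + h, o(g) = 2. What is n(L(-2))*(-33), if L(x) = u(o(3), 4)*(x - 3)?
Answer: 33/49 ≈ 0.67347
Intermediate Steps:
u(G, h) = h + G*h (u(G, h) = G*h + h = h + G*h)
q = 11
L(x) = -36 + 12*x (L(x) = (4*(1 + 2))*(x - 3) = (4*3)*(-3 + x) = 12*(-3 + x) = -36 + 12*x)
n(C) = 1/(11 + C) (n(C) = 1/(C + 11) = 1/(11 + C))
n(L(-2))*(-33) = -33/(11 + (-36 + 12*(-2))) = -33/(11 + (-36 - 24)) = -33/(11 - 60) = -33/(-49) = -1/49*(-33) = 33/49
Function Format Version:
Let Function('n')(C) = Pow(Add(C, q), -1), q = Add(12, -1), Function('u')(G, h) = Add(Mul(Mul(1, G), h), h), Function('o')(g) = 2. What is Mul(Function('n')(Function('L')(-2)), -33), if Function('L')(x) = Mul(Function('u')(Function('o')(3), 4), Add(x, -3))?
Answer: Rational(33, 49) ≈ 0.67347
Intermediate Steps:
Function('u')(G, h) = Add(h, Mul(G, h)) (Function('u')(G, h) = Add(Mul(G, h), h) = Add(h, Mul(G, h)))
q = 11
Function('L')(x) = Add(-36, Mul(12, x)) (Function('L')(x) = Mul(Mul(4, Add(1, 2)), Add(x, -3)) = Mul(Mul(4, 3), Add(-3, x)) = Mul(12, Add(-3, x)) = Add(-36, Mul(12, x)))
Function('n')(C) = Pow(Add(11, C), -1) (Function('n')(C) = Pow(Add(C, 11), -1) = Pow(Add(11, C), -1))
Mul(Function('n')(Function('L')(-2)), -33) = Mul(Pow(Add(11, Add(-36, Mul(12, -2))), -1), -33) = Mul(Pow(Add(11, Add(-36, -24)), -1), -33) = Mul(Pow(Add(11, -60), -1), -33) = Mul(Pow(-49, -1), -33) = Mul(Rational(-1, 49), -33) = Rational(33, 49)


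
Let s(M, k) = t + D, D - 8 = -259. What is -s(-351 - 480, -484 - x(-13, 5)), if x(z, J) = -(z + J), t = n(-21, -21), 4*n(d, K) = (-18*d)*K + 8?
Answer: 4467/2 ≈ 2233.5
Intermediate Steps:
n(d, K) = 2 - 9*K*d/2 (n(d, K) = ((-18*d)*K + 8)/4 = (-18*K*d + 8)/4 = (8 - 18*K*d)/4 = 2 - 9*K*d/2)
t = -3965/2 (t = 2 - 9/2*(-21)*(-21) = 2 - 3969/2 = -3965/2 ≈ -1982.5)
D = -251 (D = 8 - 259 = -251)
x(z, J) = -J - z (x(z, J) = -(J + z) = -J - z)
s(M, k) = -4467/2 (s(M, k) = -3965/2 - 251 = -4467/2)
-s(-351 - 480, -484 - x(-13, 5)) = -1*(-4467/2) = 4467/2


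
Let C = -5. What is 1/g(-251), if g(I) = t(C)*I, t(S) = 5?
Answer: -1/1255 ≈ -0.00079681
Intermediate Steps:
g(I) = 5*I
1/g(-251) = 1/(5*(-251)) = 1/(-1255) = -1/1255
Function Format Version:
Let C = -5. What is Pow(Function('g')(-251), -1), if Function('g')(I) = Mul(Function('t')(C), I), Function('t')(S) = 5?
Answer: Rational(-1, 1255) ≈ -0.00079681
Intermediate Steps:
Function('g')(I) = Mul(5, I)
Pow(Function('g')(-251), -1) = Pow(Mul(5, -251), -1) = Pow(-1255, -1) = Rational(-1, 1255)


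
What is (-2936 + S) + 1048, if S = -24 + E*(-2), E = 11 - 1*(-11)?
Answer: -1956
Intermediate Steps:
E = 22 (E = 11 + 11 = 22)
S = -68 (S = -24 + 22*(-2) = -24 - 44 = -68)
(-2936 + S) + 1048 = (-2936 - 68) + 1048 = -3004 + 1048 = -1956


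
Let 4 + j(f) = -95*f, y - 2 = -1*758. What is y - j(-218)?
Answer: -21462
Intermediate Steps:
y = -756 (y = 2 - 1*758 = 2 - 758 = -756)
j(f) = -4 - 95*f
y - j(-218) = -756 - (-4 - 95*(-218)) = -756 - (-4 + 20710) = -756 - 1*20706 = -756 - 20706 = -21462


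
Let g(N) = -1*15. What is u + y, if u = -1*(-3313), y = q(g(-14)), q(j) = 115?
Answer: 3428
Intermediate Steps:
g(N) = -15
y = 115
u = 3313
u + y = 3313 + 115 = 3428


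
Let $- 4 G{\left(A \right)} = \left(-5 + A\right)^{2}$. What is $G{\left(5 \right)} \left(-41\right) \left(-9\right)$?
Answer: $0$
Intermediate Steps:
$G{\left(A \right)} = - \frac{\left(-5 + A\right)^{2}}{4}$
$G{\left(5 \right)} \left(-41\right) \left(-9\right) = - \frac{\left(-5 + 5\right)^{2}}{4} \left(-41\right) \left(-9\right) = - \frac{0^{2}}{4} \left(-41\right) \left(-9\right) = \left(- \frac{1}{4}\right) 0 \left(-41\right) \left(-9\right) = 0 \left(-41\right) \left(-9\right) = 0 \left(-9\right) = 0$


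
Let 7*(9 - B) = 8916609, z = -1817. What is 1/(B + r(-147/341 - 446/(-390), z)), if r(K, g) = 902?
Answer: -7/8910232 ≈ -7.8561e-7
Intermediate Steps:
B = -8916546/7 (B = 9 - ⅐*8916609 = 9 - 8916609/7 = -8916546/7 ≈ -1.2738e+6)
1/(B + r(-147/341 - 446/(-390), z)) = 1/(-8916546/7 + 902) = 1/(-8910232/7) = -7/8910232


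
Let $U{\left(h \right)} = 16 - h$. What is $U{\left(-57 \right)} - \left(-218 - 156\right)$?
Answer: $447$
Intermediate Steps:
$U{\left(-57 \right)} - \left(-218 - 156\right) = \left(16 - -57\right) - \left(-218 - 156\right) = \left(16 + 57\right) - -374 = 73 + 374 = 447$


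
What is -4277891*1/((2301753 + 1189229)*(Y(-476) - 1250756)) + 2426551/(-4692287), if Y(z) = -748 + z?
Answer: -10605559926569075643/20508295584915051320 ≈ -0.51713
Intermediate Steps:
-4277891*1/((2301753 + 1189229)*(Y(-476) - 1250756)) + 2426551/(-4692287) = -4277891*1/((2301753 + 1189229)*((-748 - 476) - 1250756)) + 2426551/(-4692287) = -4277891*1/(3490982*(-1224 - 1250756)) + 2426551*(-1/4692287) = -4277891/((-1251980*3490982)) - 2426551/4692287 = -4277891/(-4370639644360) - 2426551/4692287 = -4277891*(-1/4370639644360) - 2426551/4692287 = 4277891/4370639644360 - 2426551/4692287 = -10605559926569075643/20508295584915051320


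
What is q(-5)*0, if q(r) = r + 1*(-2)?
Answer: 0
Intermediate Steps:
q(r) = -2 + r (q(r) = r - 2 = -2 + r)
q(-5)*0 = (-2 - 5)*0 = -7*0 = 0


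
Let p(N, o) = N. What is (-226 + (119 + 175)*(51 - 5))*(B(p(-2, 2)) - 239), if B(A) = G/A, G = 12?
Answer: -3258010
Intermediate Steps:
B(A) = 12/A
(-226 + (119 + 175)*(51 - 5))*(B(p(-2, 2)) - 239) = (-226 + (119 + 175)*(51 - 5))*(12/(-2) - 239) = (-226 + 294*46)*(12*(-1/2) - 239) = (-226 + 13524)*(-6 - 239) = 13298*(-245) = -3258010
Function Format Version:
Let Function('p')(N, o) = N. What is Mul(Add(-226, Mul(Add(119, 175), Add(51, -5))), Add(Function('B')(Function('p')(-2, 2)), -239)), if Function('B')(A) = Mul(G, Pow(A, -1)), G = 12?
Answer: -3258010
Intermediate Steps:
Function('B')(A) = Mul(12, Pow(A, -1))
Mul(Add(-226, Mul(Add(119, 175), Add(51, -5))), Add(Function('B')(Function('p')(-2, 2)), -239)) = Mul(Add(-226, Mul(Add(119, 175), Add(51, -5))), Add(Mul(12, Pow(-2, -1)), -239)) = Mul(Add(-226, Mul(294, 46)), Add(Mul(12, Rational(-1, 2)), -239)) = Mul(Add(-226, 13524), Add(-6, -239)) = Mul(13298, -245) = -3258010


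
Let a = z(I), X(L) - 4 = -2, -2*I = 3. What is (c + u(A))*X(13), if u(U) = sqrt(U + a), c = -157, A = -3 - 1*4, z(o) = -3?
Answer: -314 + 2*I*sqrt(10) ≈ -314.0 + 6.3246*I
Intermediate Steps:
I = -3/2 (I = -1/2*3 = -3/2 ≈ -1.5000)
X(L) = 2 (X(L) = 4 - 2 = 2)
a = -3
A = -7 (A = -3 - 4 = -7)
u(U) = sqrt(-3 + U) (u(U) = sqrt(U - 3) = sqrt(-3 + U))
(c + u(A))*X(13) = (-157 + sqrt(-3 - 7))*2 = (-157 + sqrt(-10))*2 = (-157 + I*sqrt(10))*2 = -314 + 2*I*sqrt(10)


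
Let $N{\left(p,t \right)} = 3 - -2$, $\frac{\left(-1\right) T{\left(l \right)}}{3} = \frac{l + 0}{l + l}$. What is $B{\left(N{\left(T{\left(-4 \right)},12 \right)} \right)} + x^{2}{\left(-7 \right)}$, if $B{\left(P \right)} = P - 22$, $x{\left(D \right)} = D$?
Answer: $32$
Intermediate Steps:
$T{\left(l \right)} = - \frac{3}{2}$ ($T{\left(l \right)} = - 3 \frac{l + 0}{l + l} = - 3 \frac{l}{2 l} = - 3 l \frac{1}{2 l} = \left(-3\right) \frac{1}{2} = - \frac{3}{2}$)
$N{\left(p,t \right)} = 5$ ($N{\left(p,t \right)} = 3 + 2 = 5$)
$B{\left(P \right)} = -22 + P$
$B{\left(N{\left(T{\left(-4 \right)},12 \right)} \right)} + x^{2}{\left(-7 \right)} = \left(-22 + 5\right) + \left(-7\right)^{2} = -17 + 49 = 32$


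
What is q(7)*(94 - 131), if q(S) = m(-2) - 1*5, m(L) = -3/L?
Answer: 259/2 ≈ 129.50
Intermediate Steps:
q(S) = -7/2 (q(S) = -3/(-2) - 1*5 = -3*(-1/2) - 5 = 3/2 - 5 = -7/2)
q(7)*(94 - 131) = -7*(94 - 131)/2 = -7/2*(-37) = 259/2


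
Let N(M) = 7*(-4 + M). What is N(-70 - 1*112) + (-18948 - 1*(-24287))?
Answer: 4037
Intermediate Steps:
N(M) = -28 + 7*M
N(-70 - 1*112) + (-18948 - 1*(-24287)) = (-28 + 7*(-70 - 1*112)) + (-18948 - 1*(-24287)) = (-28 + 7*(-70 - 112)) + (-18948 + 24287) = (-28 + 7*(-182)) + 5339 = (-28 - 1274) + 5339 = -1302 + 5339 = 4037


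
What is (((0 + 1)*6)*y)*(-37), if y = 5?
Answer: -1110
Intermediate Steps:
(((0 + 1)*6)*y)*(-37) = (((0 + 1)*6)*5)*(-37) = ((1*6)*5)*(-37) = (6*5)*(-37) = 30*(-37) = -1110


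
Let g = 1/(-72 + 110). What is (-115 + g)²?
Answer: 19088161/1444 ≈ 13219.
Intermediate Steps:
g = 1/38 ≈ 0.026316
(-115 + g)² = (-115 + 1/38)² = (-4369/38)² = 19088161/1444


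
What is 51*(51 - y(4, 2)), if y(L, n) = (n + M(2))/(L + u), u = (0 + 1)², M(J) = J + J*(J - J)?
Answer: 12801/5 ≈ 2560.2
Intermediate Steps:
M(J) = J (M(J) = J + J*0 = J + 0 = J)
u = 1 (u = 1² = 1)
y(L, n) = (2 + n)/(1 + L) (y(L, n) = (n + 2)/(L + 1) = (2 + n)/(1 + L))
51*(51 - y(4, 2)) = 51*(51 - (2 + 2)/(1 + 4)) = 51*(51 - 4/5) = 51*(51 - 1*⅘) = 51*(51 - ⅘) = 51*(251/5) = 12801/5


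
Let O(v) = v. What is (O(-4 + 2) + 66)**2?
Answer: 4096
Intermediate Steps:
(O(-4 + 2) + 66)**2 = ((-4 + 2) + 66)**2 = (-2 + 66)**2 = 64**2 = 4096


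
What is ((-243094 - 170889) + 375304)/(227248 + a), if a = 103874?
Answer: -12893/110374 ≈ -0.11681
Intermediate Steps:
((-243094 - 170889) + 375304)/(227248 + a) = ((-243094 - 170889) + 375304)/(227248 + 103874) = (-413983 + 375304)/331122 = -38679*1/331122 = -12893/110374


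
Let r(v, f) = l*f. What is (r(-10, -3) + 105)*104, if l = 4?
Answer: 9672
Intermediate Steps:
r(v, f) = 4*f
(r(-10, -3) + 105)*104 = (4*(-3) + 105)*104 = (-12 + 105)*104 = 93*104 = 9672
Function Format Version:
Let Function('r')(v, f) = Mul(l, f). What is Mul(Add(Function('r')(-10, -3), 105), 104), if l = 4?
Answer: 9672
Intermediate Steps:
Function('r')(v, f) = Mul(4, f)
Mul(Add(Function('r')(-10, -3), 105), 104) = Mul(Add(Mul(4, -3), 105), 104) = Mul(Add(-12, 105), 104) = Mul(93, 104) = 9672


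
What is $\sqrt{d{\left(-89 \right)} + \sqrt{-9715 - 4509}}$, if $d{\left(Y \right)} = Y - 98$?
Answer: $\sqrt{-187 + 4 i \sqrt{889}} \approx 4.171 + 14.297 i$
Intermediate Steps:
$d{\left(Y \right)} = -98 + Y$
$\sqrt{d{\left(-89 \right)} + \sqrt{-9715 - 4509}} = \sqrt{\left(-98 - 89\right) + \sqrt{-9715 - 4509}} = \sqrt{-187 + \sqrt{-14224}} = \sqrt{-187 + 4 i \sqrt{889}}$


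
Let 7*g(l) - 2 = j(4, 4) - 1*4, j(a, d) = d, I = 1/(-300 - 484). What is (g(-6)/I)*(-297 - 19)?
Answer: 70784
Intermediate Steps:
I = -1/784 (I = 1/(-784) = -1/784 ≈ -0.0012755)
g(l) = 2/7 (g(l) = 2/7 + (4 - 1*4)/7 = 2/7 + (4 - 4)/7 = 2/7 + (⅐)*0 = 2/7 + 0 = 2/7)
(g(-6)/I)*(-297 - 19) = (2/(7*(-1/784)))*(-297 - 19) = ((2/7)*(-784))*(-316) = -224*(-316) = 70784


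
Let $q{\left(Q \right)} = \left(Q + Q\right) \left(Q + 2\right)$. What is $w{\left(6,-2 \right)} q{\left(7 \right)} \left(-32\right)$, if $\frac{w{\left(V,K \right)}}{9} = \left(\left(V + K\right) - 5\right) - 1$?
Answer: $72576$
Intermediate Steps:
$w{\left(V,K \right)} = -54 + 9 K + 9 V$ ($w{\left(V,K \right)} = 9 \left(\left(\left(V + K\right) - 5\right) - 1\right) = 9 \left(\left(\left(K + V\right) - 5\right) - 1\right) = 9 \left(\left(-5 + K + V\right) - 1\right) = 9 \left(-6 + K + V\right) = -54 + 9 K + 9 V$)
$q{\left(Q \right)} = 2 Q \left(2 + Q\right)$
$w{\left(6,-2 \right)} q{\left(7 \right)} \left(-32\right) = \left(-54 + 9 \left(-2\right) + 9 \cdot 6\right) 2 \cdot 7 \left(2 + 7\right) \left(-32\right) = \left(-54 - 18 + 54\right) 2 \cdot 7 \cdot 9 \left(-32\right) = \left(-18\right) 126 \left(-32\right) = \left(-2268\right) \left(-32\right) = 72576$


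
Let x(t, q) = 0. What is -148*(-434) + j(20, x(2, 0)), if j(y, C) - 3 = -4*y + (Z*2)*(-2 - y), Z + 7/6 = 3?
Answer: 192223/3 ≈ 64074.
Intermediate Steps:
Z = 11/6 (Z = -7/6 + 3 = 11/6 ≈ 1.8333)
j(y, C) = -13/3 - 23*y/3 (j(y, C) = 3 + (-4*y + ((11/6)*2)*(-2 - y)) = 3 + (-4*y + 11*(-2 - y)/3) = 3 + (-4*y + (-22/3 - 11*y/3)) = 3 + (-22/3 - 23*y/3) = -13/3 - 23*y/3)
-148*(-434) + j(20, x(2, 0)) = -148*(-434) + (-13/3 - 23/3*20) = 64232 + (-13/3 - 460/3) = 64232 - 473/3 = 192223/3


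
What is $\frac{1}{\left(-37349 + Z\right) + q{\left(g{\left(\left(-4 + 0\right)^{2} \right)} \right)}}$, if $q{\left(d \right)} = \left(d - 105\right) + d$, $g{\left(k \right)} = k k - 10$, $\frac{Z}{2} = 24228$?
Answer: $\frac{1}{11494} \approx 8.7002 \cdot 10^{-5}$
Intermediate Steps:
$Z = 48456$ ($Z = 2 \cdot 24228 = 48456$)
$g{\left(k \right)} = -10 + k^{2}$ ($g{\left(k \right)} = k^{2} - 10 = -10 + k^{2}$)
$q{\left(d \right)} = -105 + 2 d$ ($q{\left(d \right)} = \left(-105 + d\right) + d = -105 + 2 d$)
$\frac{1}{\left(-37349 + Z\right) + q{\left(g{\left(\left(-4 + 0\right)^{2} \right)} \right)}} = \frac{1}{\left(-37349 + 48456\right) - \left(105 - 2 \left(-10 + \left(\left(-4 + 0\right)^{2}\right)^{2}\right)\right)} = \frac{1}{11107 - \left(105 - 2 \left(-10 + \left(\left(-4\right)^{2}\right)^{2}\right)\right)} = \frac{1}{11107 - \left(105 - 2 \left(-10 + 16^{2}\right)\right)} = \frac{1}{11107 - \left(105 - 2 \left(-10 + 256\right)\right)} = \frac{1}{11107 + \left(-105 + 2 \cdot 246\right)} = \frac{1}{11107 + \left(-105 + 492\right)} = \frac{1}{11107 + 387} = \frac{1}{11494}$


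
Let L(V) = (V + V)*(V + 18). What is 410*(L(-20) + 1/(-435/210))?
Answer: 945460/29 ≈ 32602.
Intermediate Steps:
L(V) = 2*V*(18 + V) (L(V) = (2*V)*(18 + V) = 2*V*(18 + V))
410*(L(-20) + 1/(-435/210)) = 410*(2*(-20)*(18 - 20) + 1/(-435/210)) = 410*(2*(-20)*(-2) + 1/(-435*1/210)) = 410*(80 + 1/(-29/14)) = 410*(80 - 14/29) = 410*(2306/29) = 945460/29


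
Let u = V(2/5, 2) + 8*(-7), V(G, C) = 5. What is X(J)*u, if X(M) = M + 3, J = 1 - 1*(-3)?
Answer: -357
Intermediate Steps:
J = 4 (J = 1 + 3 = 4)
u = -51 (u = 5 + 8*(-7) = 5 - 56 = -51)
X(M) = 3 + M
X(J)*u = (3 + 4)*(-51) = 7*(-51) = -357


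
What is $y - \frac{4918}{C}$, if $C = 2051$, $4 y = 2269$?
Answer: $\frac{4634047}{8204} \approx 564.85$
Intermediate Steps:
$y = \frac{2269}{4}$ ($y = \frac{1}{4} \cdot 2269 = \frac{2269}{4} \approx 567.25$)
$y - \frac{4918}{C} = \frac{2269}{4} - \frac{4918}{2051} = \frac{4634047}{8204}$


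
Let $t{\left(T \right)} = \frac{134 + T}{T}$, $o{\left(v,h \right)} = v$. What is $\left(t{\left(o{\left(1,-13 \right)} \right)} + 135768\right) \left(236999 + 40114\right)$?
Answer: $37660488039$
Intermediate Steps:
$t{\left(T \right)} = \frac{134 + T}{T}$
$\left(t{\left(o{\left(1,-13 \right)} \right)} + 135768\right) \left(236999 + 40114\right) = \left(\frac{134 + 1}{1} + 135768\right) \left(236999 + 40114\right) = \left(1 \cdot 135 + 135768\right) 277113 = \left(135 + 135768\right) 277113 = 135903 \cdot 277113 = 37660488039$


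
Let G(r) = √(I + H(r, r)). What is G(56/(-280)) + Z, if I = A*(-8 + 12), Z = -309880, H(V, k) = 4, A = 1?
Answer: -309880 + 2*√2 ≈ -3.0988e+5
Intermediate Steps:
I = 4 (I = 1*(-8 + 12) = 1*4 = 4)
G(r) = 2*√2 (G(r) = √(4 + 4) = √8 = 2*√2)
G(56/(-280)) + Z = 2*√2 - 309880 = -309880 + 2*√2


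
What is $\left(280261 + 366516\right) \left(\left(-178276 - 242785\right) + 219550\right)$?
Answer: $-130332680047$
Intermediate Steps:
$\left(280261 + 366516\right) \left(\left(-178276 - 242785\right) + 219550\right) = 646777 \left(-421061 + 219550\right) = 646777 \left(-201511\right) = -130332680047$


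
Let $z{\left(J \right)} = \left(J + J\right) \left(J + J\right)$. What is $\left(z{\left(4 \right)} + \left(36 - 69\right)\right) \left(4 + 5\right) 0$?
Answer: $0$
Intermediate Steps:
$z{\left(J \right)} = 4 J^{2}$ ($z{\left(J \right)} = 2 J 2 J = 4 J^{2}$)
$\left(z{\left(4 \right)} + \left(36 - 69\right)\right) \left(4 + 5\right) 0 = \left(4 \cdot 4^{2} + \left(36 - 69\right)\right) \left(4 + 5\right) 0 = \left(4 \cdot 16 - 33\right) 9 \cdot 0 = \left(64 - 33\right) 0 = 31 \cdot 0 = 0$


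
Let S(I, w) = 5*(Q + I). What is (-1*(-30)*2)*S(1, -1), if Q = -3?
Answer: -600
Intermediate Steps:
S(I, w) = -15 + 5*I (S(I, w) = 5*(-3 + I) = -15 + 5*I)
(-1*(-30)*2)*S(1, -1) = (-1*(-30)*2)*(-15 + 5*1) = (30*2)*(-15 + 5) = 60*(-10) = -600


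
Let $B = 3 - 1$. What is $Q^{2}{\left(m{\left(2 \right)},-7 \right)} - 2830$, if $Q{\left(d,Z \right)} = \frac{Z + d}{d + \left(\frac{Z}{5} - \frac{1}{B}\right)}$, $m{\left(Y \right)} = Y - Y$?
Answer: $- \frac{1016730}{361} \approx -2816.4$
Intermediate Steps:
$B = 2$ ($B = 3 - 1 = 2$)
$m{\left(Y \right)} = 0$
$Q{\left(d,Z \right)} = \frac{Z + d}{- \frac{1}{2} + d + \frac{Z}{5}}$ ($Q{\left(d,Z \right)} = \frac{Z + d}{d + \left(\frac{Z}{5} - \frac{1}{2}\right)} = \frac{Z + d}{d + \left(- \frac{1}{2} + \frac{Z}{5}\right)} = \frac{Z + d}{- \frac{1}{2} + d + \frac{Z}{5}}$)
$Q^{2}{\left(m{\left(2 \right)},-7 \right)} - 2830 = \left(\frac{10 \left(-7 + 0\right)}{-5 + 2 \left(-7\right) + 10 \cdot 0}\right)^{2} - 2830 = \left(10 \frac{1}{-5 - 14 + 0} \left(-7\right)\right)^{2} - 2830 = \left(10 \frac{1}{-19} \left(-7\right)\right)^{2} - 2830 = \left(10 \left(- \frac{1}{19}\right) \left(-7\right)\right)^{2} - 2830 = \left(\frac{70}{19}\right)^{2} - 2830 = \frac{4900}{361} - 2830 = - \frac{1016730}{361}$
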